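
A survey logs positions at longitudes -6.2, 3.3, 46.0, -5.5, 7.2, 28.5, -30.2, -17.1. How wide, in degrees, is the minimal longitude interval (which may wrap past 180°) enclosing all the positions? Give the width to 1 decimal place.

Sort the longitudes: -30.2°, -17.1°, -6.2°, -5.5°, +3.3°, +7.2°, +28.5°, +46.0°.
Eastward gaps between consecutive values (wrapping around): 13.1°, 10.9°, 0.7°, 8.8°, 3.9°, 21.3°, 17.5°, 283.8°.
Largest gap = 283.8° ⇒ minimal covering band is its complement: 360° − 283.8° = 76.2°.
Band runs from -30.2° eastward to +46.0°.

76.2°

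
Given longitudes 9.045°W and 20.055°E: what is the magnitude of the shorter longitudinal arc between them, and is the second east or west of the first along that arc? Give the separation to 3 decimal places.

Raw difference: 20.055 − -9.045 = 29.1°.
Normalise into (−180°, 180°]: 29.1° stays 29.1°.
Positive ⇒ the second point lies to the east; separation 29.100°.

29.100° east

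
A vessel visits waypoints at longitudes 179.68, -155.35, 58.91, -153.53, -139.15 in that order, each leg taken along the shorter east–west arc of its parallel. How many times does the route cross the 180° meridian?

3

Leg 1: +179.68° → -155.35°, shortest Δλ = 24.97° (east) — crosses 180°.
Leg 2: -155.35° → +58.91°, shortest Δλ = -145.74° (west) — crosses 180°.
Leg 3: +58.91° → -153.53°, shortest Δλ = 147.56° (east) — crosses 180°.
Leg 4: -153.53° → -139.15°, shortest Δλ = 14.38° (east) — does not cross 180°.
Total crossings: 3.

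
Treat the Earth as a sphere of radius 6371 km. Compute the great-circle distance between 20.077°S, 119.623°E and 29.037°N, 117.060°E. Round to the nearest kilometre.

5468 km

Δλ = 117.060 − 119.623 = -2.563°.
Δφ = 29.037 − -20.077 = 49.114°.
a = sin²(Δφ/2) + cos φ₁ · cos φ₂ · sin²(Δλ/2) = 0.173133.
c = 2·atan2(√a, √(1−a)) = 0.85829 rad → d = 6371·c ≈ 5468.15 km.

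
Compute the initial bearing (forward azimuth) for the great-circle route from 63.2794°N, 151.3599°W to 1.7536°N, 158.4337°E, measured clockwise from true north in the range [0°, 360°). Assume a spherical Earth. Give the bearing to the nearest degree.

234°

Δλ = 158.4337 − -151.3599 = 309.7936°; wrapped into (−180°, 180°]: -50.2064°.
θ = atan2( sin Δλ · cos φ₂ , cos φ₁ · sin φ₂ − sin φ₁ · cos φ₂ · cos Δλ )
  = atan2(-0.76800, -0.55765) = -125.984° → normalised to [0°, 360°): 234.016°.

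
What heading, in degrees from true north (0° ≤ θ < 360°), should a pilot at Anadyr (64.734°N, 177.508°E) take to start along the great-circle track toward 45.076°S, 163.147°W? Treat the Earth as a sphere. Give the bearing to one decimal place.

165.5°

Δλ = -163.147 − 177.508 = -340.655°; wrapped into (−180°, 180°]: 19.345°.
θ = atan2( sin Δλ · cos φ₂ , cos φ₁ · sin φ₂ − sin φ₁ · cos φ₂ · cos Δλ )
  = atan2(0.23392, -0.90477) = 165.504° → normalised to [0°, 360°): 165.504°.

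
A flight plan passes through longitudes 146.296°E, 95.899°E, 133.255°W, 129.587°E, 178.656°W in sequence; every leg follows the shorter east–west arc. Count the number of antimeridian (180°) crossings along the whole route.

Leg 1: +146.296° → +95.899°, shortest Δλ = -50.397° (west) — does not cross 180°.
Leg 2: +95.899° → -133.255°, shortest Δλ = 130.846° (east) — crosses 180°.
Leg 3: -133.255° → +129.587°, shortest Δλ = -97.158° (west) — crosses 180°.
Leg 4: +129.587° → -178.656°, shortest Δλ = 51.757° (east) — crosses 180°.
Total crossings: 3.

3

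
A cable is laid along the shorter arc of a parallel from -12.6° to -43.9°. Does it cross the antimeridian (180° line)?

Signed shortest Δλ = ((-43.9 − -12.6 + 180) mod 360) − 180 = -31.3°.
Going west by 31.3° from -12.6° reaches -43.9° without touching 180°.

No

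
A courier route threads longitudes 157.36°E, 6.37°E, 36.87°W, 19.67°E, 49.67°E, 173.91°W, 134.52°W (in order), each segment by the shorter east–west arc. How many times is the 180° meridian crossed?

Leg 1: +157.36° → +6.37°, shortest Δλ = -150.99° (west) — does not cross 180°.
Leg 2: +6.37° → -36.87°, shortest Δλ = -43.24° (west) — does not cross 180°.
Leg 3: -36.87° → +19.67°, shortest Δλ = 56.54° (east) — does not cross 180°.
Leg 4: +19.67° → +49.67°, shortest Δλ = 30.0° (east) — does not cross 180°.
Leg 5: +49.67° → -173.91°, shortest Δλ = 136.42° (east) — crosses 180°.
Leg 6: -173.91° → -134.52°, shortest Δλ = 39.39° (east) — does not cross 180°.
Total crossings: 1.

1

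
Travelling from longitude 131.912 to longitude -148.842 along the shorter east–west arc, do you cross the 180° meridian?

Yes

Naïve |-148.842 − 131.912| = 280.754° > 180°, so the shorter arc goes the other way round — across 180°.
Signed shortest Δλ = ((-148.842 − 131.912 + 180) mod 360) − 180 = 79.246°.
Going east by 79.246° from +131.912° passes through 180° before reaching -148.842°.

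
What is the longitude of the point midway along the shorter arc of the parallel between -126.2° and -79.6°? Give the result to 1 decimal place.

Signed shortest Δλ from -126.2° to -79.6° is +46.6°.
Midpoint longitude = -126.2° + (+46.6°)/2 = -126.2° + 23.3° = -102.9°.

-102.9°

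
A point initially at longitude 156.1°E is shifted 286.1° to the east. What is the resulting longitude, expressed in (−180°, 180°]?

82.2°E

Start at +156.1°; shift +286.1° → +442.2°.
+442.2° lies outside (−180°, 180°]; subtract 360° → +82.2°.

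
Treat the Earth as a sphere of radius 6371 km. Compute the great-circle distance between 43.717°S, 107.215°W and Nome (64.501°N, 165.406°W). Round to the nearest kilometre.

Δλ = -165.406 − -107.215 = -58.191°.
Δφ = 64.501 − -43.717 = 108.218°.
a = sin²(Δφ/2) + cos φ₁ · cos φ₂ · sin²(Δλ/2) = 0.729889.
c = 2·atan2(√a, √(1−a)) = 2.04854 rad → d = 6371·c ≈ 13051.25 km.

13051 km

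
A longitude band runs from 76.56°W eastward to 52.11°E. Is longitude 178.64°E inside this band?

Band width going east from -76.56° to +52.11°: ((52.11 − -76.56) mod 360) = 128.67°.
Offset of +178.64° east of the west edge: ((178.64 − -76.56) mod 360) = 255.20°.
255.20° > 128.67° ⇒ outside.

No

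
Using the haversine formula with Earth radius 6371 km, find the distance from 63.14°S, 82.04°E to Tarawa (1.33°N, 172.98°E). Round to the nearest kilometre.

10187 km

Δλ = 172.98 − 82.04 = 90.94°.
Δφ = 1.33 − -63.14 = 64.47°.
a = sin²(Δφ/2) + cos φ₁ · cos φ₂ · sin²(Δλ/2) = 0.514058.
c = 2·atan2(√a, √(1−a)) = 1.59892 rad → d = 6371·c ≈ 10186.70 km.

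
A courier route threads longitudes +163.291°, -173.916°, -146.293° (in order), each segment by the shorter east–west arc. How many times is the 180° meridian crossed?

Leg 1: +163.291° → -173.916°, shortest Δλ = 22.793° (east) — crosses 180°.
Leg 2: -173.916° → -146.293°, shortest Δλ = 27.623° (east) — does not cross 180°.
Total crossings: 1.

1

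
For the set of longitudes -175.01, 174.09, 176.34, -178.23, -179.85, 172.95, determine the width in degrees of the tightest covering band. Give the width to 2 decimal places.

12.04°

Sort the longitudes: -179.85°, -178.23°, -175.01°, +172.95°, +174.09°, +176.34°.
Eastward gaps between consecutive values (wrapping around): 1.62°, 3.22°, 347.96°, 1.14°, 2.25°, 3.81°.
Largest gap = 347.96° ⇒ minimal covering band is its complement: 360° − 347.96° = 12.04°.
Band runs from +172.95° eastward to -175.01°, crossing the antimeridian.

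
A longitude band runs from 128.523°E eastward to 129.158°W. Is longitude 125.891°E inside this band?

No

Band width going east from +128.523° to -129.158°: ((-129.158 − 128.523) mod 360) = 102.319°.
Offset of +125.891° east of the west edge: ((125.891 − 128.523) mod 360) = 357.368°.
357.368° > 102.319° ⇒ outside.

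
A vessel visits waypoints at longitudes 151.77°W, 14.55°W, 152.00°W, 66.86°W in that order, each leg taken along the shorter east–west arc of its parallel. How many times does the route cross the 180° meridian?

0

Leg 1: -151.77° → -14.55°, shortest Δλ = 137.22° (east) — does not cross 180°.
Leg 2: -14.55° → -152.00°, shortest Δλ = -137.45° (west) — does not cross 180°.
Leg 3: -152.00° → -66.86°, shortest Δλ = 85.14° (east) — does not cross 180°.
Total crossings: 0.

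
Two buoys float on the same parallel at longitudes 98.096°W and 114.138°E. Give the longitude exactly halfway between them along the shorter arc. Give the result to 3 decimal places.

Signed shortest Δλ from -98.096° to +114.138° is -147.766°.
Midpoint longitude = -98.096° + (-147.766°)/2 = -98.096° − 73.883° = -171.979°.
(The naïve average (-98.096 + +114.138)/2 = 8.021° is on the wrong side of the globe.)

171.979°W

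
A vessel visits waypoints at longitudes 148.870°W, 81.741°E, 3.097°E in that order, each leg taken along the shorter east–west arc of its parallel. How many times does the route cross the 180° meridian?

Leg 1: -148.870° → +81.741°, shortest Δλ = -129.389° (west) — crosses 180°.
Leg 2: +81.741° → +3.097°, shortest Δλ = -78.644° (west) — does not cross 180°.
Total crossings: 1.

1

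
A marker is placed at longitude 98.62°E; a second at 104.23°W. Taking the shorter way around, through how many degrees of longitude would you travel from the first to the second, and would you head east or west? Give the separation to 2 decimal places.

Raw difference: -104.23 − 98.62 = -202.85°.
Normalise into (−180°, 180°]: -202.85° + 360° = 157.15°.
Positive ⇒ the second point lies to the east; separation 157.15°.

157.15° east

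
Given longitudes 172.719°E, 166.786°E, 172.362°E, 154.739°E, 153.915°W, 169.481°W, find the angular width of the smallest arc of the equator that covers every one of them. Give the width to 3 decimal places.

51.346°

Sort the longitudes: -169.481°, -153.915°, +154.739°, +166.786°, +172.362°, +172.719°.
Eastward gaps between consecutive values (wrapping around): 15.566°, 308.654°, 12.047°, 5.576°, 0.357°, 17.800°.
Largest gap = 308.654° ⇒ minimal covering band is its complement: 360° − 308.654° = 51.346°.
Band runs from +154.739° eastward to -153.915°, crossing the antimeridian.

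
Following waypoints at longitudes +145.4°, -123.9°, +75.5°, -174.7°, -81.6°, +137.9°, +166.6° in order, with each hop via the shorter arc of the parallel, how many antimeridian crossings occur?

Leg 1: +145.4° → -123.9°, shortest Δλ = 90.7° (east) — crosses 180°.
Leg 2: -123.9° → +75.5°, shortest Δλ = -160.6° (west) — crosses 180°.
Leg 3: +75.5° → -174.7°, shortest Δλ = 109.8° (east) — crosses 180°.
Leg 4: -174.7° → -81.6°, shortest Δλ = 93.1° (east) — does not cross 180°.
Leg 5: -81.6° → +137.9°, shortest Δλ = -140.5° (west) — crosses 180°.
Leg 6: +137.9° → +166.6°, shortest Δλ = 28.7° (east) — does not cross 180°.
Total crossings: 4.

4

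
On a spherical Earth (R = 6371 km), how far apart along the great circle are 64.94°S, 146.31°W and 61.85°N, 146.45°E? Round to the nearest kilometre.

Δλ = 146.45 − -146.31 = 292.76°; wrapped into (−180°, 180°]: -67.24°.
Δφ = 61.85 − -64.94 = 126.79°.
a = sin²(Δφ/2) + cos φ₁ · cos φ₂ · sin²(Δλ/2) = 0.860703.
c = 2·atan2(√a, √(1−a)) = 2.37663 rad → d = 6371·c ≈ 15141.49 km.

15141 km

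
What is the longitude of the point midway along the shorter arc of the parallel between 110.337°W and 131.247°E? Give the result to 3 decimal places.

169.545°W

Signed shortest Δλ from -110.337° to +131.247° is -118.416°.
Midpoint longitude = -110.337° + (-118.416°)/2 = -110.337° − 59.208° = -169.545°.
(The naïve average (-110.337 + +131.247)/2 = 10.455° is on the wrong side of the globe.)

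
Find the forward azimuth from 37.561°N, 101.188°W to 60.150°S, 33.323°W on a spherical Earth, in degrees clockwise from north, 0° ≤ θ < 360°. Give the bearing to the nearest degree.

150°

Δλ = -33.323 − -101.188 = 67.865°.
θ = atan2( sin Δλ · cos φ₂ , cos φ₁ · sin φ₂ − sin φ₁ · cos φ₂ · cos Δλ )
  = atan2(0.46105, -0.80186) = 150.102° → normalised to [0°, 360°): 150.102°.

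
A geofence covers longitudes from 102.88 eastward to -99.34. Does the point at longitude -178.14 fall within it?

Yes

Band width going east from +102.88° to -99.34°: ((-99.34 − 102.88) mod 360) = 157.78°.
Offset of -178.14° east of the west edge: ((-178.14 − 102.88) mod 360) = 78.98°.
78.98° ≤ 157.78° ⇒ inside.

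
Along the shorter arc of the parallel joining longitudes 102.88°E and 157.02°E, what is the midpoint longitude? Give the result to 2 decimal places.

Signed shortest Δλ from +102.88° to +157.02° is +54.14°.
Midpoint longitude = +102.88° + (+54.14°)/2 = +102.88° + 27.07° = +129.95°.

129.95°E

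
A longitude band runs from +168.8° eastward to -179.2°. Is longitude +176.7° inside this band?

Yes

Band width going east from +168.8° to -179.2°: ((-179.2 − 168.8) mod 360) = 12.0°.
Offset of +176.7° east of the west edge: ((176.7 − 168.8) mod 360) = 7.9°.
7.9° ≤ 12.0° ⇒ inside.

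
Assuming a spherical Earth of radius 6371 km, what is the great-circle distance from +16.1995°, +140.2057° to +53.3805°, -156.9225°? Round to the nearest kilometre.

6781 km

Δλ = -156.9225 − 140.2057 = -297.1282°; wrapped into (−180°, 180°]: 62.8718°.
Δφ = 53.3805 − 16.1995 = 37.1810°.
a = sin²(Δφ/2) + cos φ₁ · cos φ₂ · sin²(Δλ/2) = 0.257445.
c = 2·atan2(√a, √(1−a)) = 1.06431 rad → d = 6371·c ≈ 6780.71 km.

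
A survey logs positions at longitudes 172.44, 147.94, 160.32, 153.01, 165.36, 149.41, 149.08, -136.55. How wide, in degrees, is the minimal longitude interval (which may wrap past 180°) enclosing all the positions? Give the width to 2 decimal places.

Sort the longitudes: -136.55°, +147.94°, +149.08°, +149.41°, +153.01°, +160.32°, +165.36°, +172.44°.
Eastward gaps between consecutive values (wrapping around): 284.49°, 1.14°, 0.33°, 3.60°, 7.31°, 5.04°, 7.08°, 51.01°.
Largest gap = 284.49° ⇒ minimal covering band is its complement: 360° − 284.49° = 75.51°.
Band runs from +147.94° eastward to -136.55°, crossing the antimeridian.

75.51°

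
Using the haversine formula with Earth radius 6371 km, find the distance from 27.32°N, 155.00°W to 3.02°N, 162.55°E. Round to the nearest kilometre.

Δλ = 162.55 − -155.00 = 317.55°; wrapped into (−180°, 180°]: -42.45°.
Δφ = 3.02 − 27.32 = -24.30°.
a = sin²(Δφ/2) + cos φ₁ · cos φ₂ · sin²(Δλ/2) = 0.160584.
c = 2·atan2(√a, √(1−a)) = 0.82462 rad → d = 6371·c ≈ 5253.69 km.

5254 km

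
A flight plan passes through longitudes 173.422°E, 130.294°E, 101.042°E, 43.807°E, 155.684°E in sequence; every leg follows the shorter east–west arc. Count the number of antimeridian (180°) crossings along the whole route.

0

Leg 1: +173.422° → +130.294°, shortest Δλ = -43.128° (west) — does not cross 180°.
Leg 2: +130.294° → +101.042°, shortest Δλ = -29.252° (west) — does not cross 180°.
Leg 3: +101.042° → +43.807°, shortest Δλ = -57.235° (west) — does not cross 180°.
Leg 4: +43.807° → +155.684°, shortest Δλ = 111.877° (east) — does not cross 180°.
Total crossings: 0.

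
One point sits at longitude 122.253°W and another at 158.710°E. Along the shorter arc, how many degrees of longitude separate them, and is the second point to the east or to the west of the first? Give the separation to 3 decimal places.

79.037° west

Raw difference: 158.710 − -122.253 = 280.963°.
Normalise into (−180°, 180°]: 280.963° − 360° = -79.037°.
Negative ⇒ the second point lies to the west; separation 79.037°.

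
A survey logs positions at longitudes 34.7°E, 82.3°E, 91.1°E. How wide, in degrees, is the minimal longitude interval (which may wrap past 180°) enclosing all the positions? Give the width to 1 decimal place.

Sort the longitudes: +34.7°, +82.3°, +91.1°.
Eastward gaps between consecutive values (wrapping around): 47.6°, 8.8°, 303.6°.
Largest gap = 303.6° ⇒ minimal covering band is its complement: 360° − 303.6° = 56.4°.
Band runs from +34.7° eastward to +91.1°.

56.4°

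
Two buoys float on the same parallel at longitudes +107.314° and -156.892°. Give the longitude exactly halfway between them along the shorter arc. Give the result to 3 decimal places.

Signed shortest Δλ from +107.314° to -156.892° is +95.794°.
Midpoint longitude = +107.314° + (+95.794°)/2 = +107.314° + 47.897° = +155.211°.
(The naïve average (+107.314 + -156.892)/2 = -24.789° is on the wrong side of the globe.)

+155.211°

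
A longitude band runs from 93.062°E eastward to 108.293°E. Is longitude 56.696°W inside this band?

Band width going east from +93.062° to +108.293°: ((108.293 − 93.062) mod 360) = 15.231°.
Offset of -56.696° east of the west edge: ((-56.696 − 93.062) mod 360) = 210.242°.
210.242° > 15.231° ⇒ outside.

No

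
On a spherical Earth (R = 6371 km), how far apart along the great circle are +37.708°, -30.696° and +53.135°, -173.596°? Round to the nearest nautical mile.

Δλ = -173.596 − -30.696 = -142.900°.
Δφ = 53.135 − 37.708 = 15.427°.
a = sin²(Δφ/2) + cos φ₁ · cos φ₂ · sin²(Δλ/2) = 0.444607.
c = 2·atan2(√a, √(1−a)) = 1.45978 rad → d = 6371·c ≈ 9300.28 km ≈ 5021.75 nmi.

5022 nmi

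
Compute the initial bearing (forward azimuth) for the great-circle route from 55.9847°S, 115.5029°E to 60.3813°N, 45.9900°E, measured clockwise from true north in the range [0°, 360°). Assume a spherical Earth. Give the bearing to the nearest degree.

Δλ = 45.9900 − 115.5029 = -69.5129°.
θ = atan2( sin Δλ · cos φ₂ , cos φ₁ · sin φ₂ − sin φ₁ · cos φ₂ · cos Δλ )
  = atan2(-0.46297, 0.62970) = -36.324° → normalised to [0°, 360°): 323.676°.

324°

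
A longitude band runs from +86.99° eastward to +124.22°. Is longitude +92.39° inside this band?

Band width going east from +86.99° to +124.22°: ((124.22 − 86.99) mod 360) = 37.23°.
Offset of +92.39° east of the west edge: ((92.39 − 86.99) mod 360) = 5.40°.
5.40° ≤ 37.23° ⇒ inside.

Yes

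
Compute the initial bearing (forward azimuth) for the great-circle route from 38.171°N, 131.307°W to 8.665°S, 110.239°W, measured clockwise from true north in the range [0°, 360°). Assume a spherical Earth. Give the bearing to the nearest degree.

Δλ = -110.239 − -131.307 = 21.068°.
θ = atan2( sin Δλ · cos φ₂ , cos φ₁ · sin φ₂ − sin φ₁ · cos φ₂ · cos Δλ )
  = atan2(0.35537, -0.68856) = 152.701° → normalised to [0°, 360°): 152.701°.

153°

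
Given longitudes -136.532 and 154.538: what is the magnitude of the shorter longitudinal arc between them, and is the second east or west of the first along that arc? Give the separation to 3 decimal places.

Raw difference: 154.538 − -136.532 = 291.07°.
Normalise into (−180°, 180°]: 291.07° − 360° = -68.93°.
Negative ⇒ the second point lies to the west; separation 68.930°.

68.930° west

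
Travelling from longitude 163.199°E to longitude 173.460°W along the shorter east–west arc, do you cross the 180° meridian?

Naïve |-173.460 − 163.199| = 336.659° > 180°, so the shorter arc goes the other way round — across 180°.
Signed shortest Δλ = ((-173.460 − 163.199 + 180) mod 360) − 180 = 23.341°.
Going east by 23.341° from +163.199° passes through 180° before reaching -173.460°.

Yes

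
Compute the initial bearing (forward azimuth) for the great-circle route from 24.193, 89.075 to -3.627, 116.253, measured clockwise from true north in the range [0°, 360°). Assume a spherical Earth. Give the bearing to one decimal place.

132.8°

Δλ = 116.253 − 89.075 = 27.178°.
θ = atan2( sin Δλ · cos φ₂ , cos φ₁ · sin φ₂ − sin φ₁ · cos φ₂ · cos Δλ )
  = atan2(0.45584, -0.42154) = 132.761° → normalised to [0°, 360°): 132.761°.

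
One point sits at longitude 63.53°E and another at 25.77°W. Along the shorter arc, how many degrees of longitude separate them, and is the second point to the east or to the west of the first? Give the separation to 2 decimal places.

89.30° west

Raw difference: -25.77 − 63.53 = -89.3°.
Normalise into (−180°, 180°]: -89.3° stays -89.3°.
Negative ⇒ the second point lies to the west; separation 89.30°.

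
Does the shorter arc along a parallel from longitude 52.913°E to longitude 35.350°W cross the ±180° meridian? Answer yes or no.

No

Signed shortest Δλ = ((-35.350 − 52.913 + 180) mod 360) − 180 = -88.263°.
Going west by 88.263° from +52.913° reaches -35.350° without touching 180°.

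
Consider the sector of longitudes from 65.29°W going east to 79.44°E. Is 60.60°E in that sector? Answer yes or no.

Yes

Band width going east from -65.29° to +79.44°: ((79.44 − -65.29) mod 360) = 144.73°.
Offset of +60.60° east of the west edge: ((60.60 − -65.29) mod 360) = 125.89°.
125.89° ≤ 144.73° ⇒ inside.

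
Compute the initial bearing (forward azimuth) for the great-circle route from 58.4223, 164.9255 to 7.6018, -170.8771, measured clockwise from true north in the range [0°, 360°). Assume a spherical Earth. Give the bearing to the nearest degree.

Δλ = -170.8771 − 164.9255 = -335.8026°; wrapped into (−180°, 180°]: 24.1974°.
θ = atan2( sin Δλ · cos φ₂ , cos φ₁ · sin φ₂ − sin φ₁ · cos φ₂ · cos Δλ )
  = atan2(0.40628, -0.70098) = 149.904° → normalised to [0°, 360°): 149.904°.

150°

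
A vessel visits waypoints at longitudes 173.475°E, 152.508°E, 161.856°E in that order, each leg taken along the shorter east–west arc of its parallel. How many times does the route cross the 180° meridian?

0

Leg 1: +173.475° → +152.508°, shortest Δλ = -20.967° (west) — does not cross 180°.
Leg 2: +152.508° → +161.856°, shortest Δλ = 9.348° (east) — does not cross 180°.
Total crossings: 0.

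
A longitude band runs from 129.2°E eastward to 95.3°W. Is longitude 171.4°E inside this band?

Yes

Band width going east from +129.2° to -95.3°: ((-95.3 − 129.2) mod 360) = 135.5°.
Offset of +171.4° east of the west edge: ((171.4 − 129.2) mod 360) = 42.2°.
42.2° ≤ 135.5° ⇒ inside.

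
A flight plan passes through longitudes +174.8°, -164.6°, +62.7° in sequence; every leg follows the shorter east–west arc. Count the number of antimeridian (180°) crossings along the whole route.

2

Leg 1: +174.8° → -164.6°, shortest Δλ = 20.6° (east) — crosses 180°.
Leg 2: -164.6° → +62.7°, shortest Δλ = -132.7° (west) — crosses 180°.
Total crossings: 2.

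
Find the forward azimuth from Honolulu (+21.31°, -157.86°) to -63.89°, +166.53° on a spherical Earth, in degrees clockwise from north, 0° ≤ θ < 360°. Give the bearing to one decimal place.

Δλ = 166.53 − -157.86 = 324.39°; wrapped into (−180°, 180°]: -35.61°.
θ = atan2( sin Δλ · cos φ₂ , cos φ₁ · sin φ₂ − sin φ₁ · cos φ₂ · cos Δλ )
  = atan2(-0.25625, -0.96658) = -165.152° → normalised to [0°, 360°): 194.848°.

194.8°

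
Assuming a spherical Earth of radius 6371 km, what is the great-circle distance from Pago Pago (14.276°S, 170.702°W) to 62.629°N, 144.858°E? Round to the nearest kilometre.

Δλ = 144.858 − -170.702 = 315.560°; wrapped into (−180°, 180°]: -44.440°.
Δφ = 62.629 − -14.276 = 76.905°.
a = sin²(Δφ/2) + cos φ₁ · cos φ₂ · sin²(Δλ/2) = 0.450434.
c = 2·atan2(√a, √(1−a)) = 1.47150 rad → d = 6371·c ≈ 9374.94 km.

9375 km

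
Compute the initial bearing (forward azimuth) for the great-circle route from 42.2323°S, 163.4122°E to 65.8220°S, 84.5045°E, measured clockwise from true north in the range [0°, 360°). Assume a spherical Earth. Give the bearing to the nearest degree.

213°

Δλ = 84.5045 − 163.4122 = -78.9077°.
θ = atan2( sin Δλ · cos φ₂ , cos φ₁ · sin φ₂ − sin φ₁ · cos φ₂ · cos Δλ )
  = atan2(-0.40192, -0.62251) = -147.152° → normalised to [0°, 360°): 212.848°.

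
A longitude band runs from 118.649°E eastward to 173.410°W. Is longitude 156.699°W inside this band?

Band width going east from +118.649° to -173.410°: ((-173.410 − 118.649) mod 360) = 67.941°.
Offset of -156.699° east of the west edge: ((-156.699 − 118.649) mod 360) = 84.652°.
84.652° > 67.941° ⇒ outside.

No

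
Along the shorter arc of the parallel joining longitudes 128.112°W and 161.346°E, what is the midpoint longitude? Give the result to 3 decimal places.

163.383°W

Signed shortest Δλ from -128.112° to +161.346° is -70.542°.
Midpoint longitude = -128.112° + (-70.542°)/2 = -128.112° − 35.271° = -163.383°.
(The naïve average (-128.112 + +161.346)/2 = 16.617° is on the wrong side of the globe.)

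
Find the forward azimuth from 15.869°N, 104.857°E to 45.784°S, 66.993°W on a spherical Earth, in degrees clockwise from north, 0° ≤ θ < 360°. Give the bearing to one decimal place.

Δλ = -66.993 − 104.857 = -171.850°.
θ = atan2( sin Δλ · cos φ₂ , cos φ₁ · sin φ₂ − sin φ₁ · cos φ₂ · cos Δλ )
  = atan2(-0.09886, -0.50064) = -168.829° → normalised to [0°, 360°): 191.171°.

191.2°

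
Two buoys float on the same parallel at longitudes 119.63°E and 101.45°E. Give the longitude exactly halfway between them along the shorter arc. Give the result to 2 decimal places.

110.54°E

Signed shortest Δλ from +119.63° to +101.45° is -18.18°.
Midpoint longitude = +119.63° + (-18.18°)/2 = +119.63° − 9.09° = +110.54°.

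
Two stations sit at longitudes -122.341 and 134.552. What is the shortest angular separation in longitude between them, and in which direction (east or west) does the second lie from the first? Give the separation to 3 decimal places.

103.107° west

Raw difference: 134.552 − -122.341 = 256.893°.
Normalise into (−180°, 180°]: 256.893° − 360° = -103.107°.
Negative ⇒ the second point lies to the west; separation 103.107°.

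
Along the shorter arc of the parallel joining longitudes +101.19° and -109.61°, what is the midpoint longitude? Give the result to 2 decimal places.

Signed shortest Δλ from +101.19° to -109.61° is +149.20°.
Midpoint longitude = +101.19° + (+149.20°)/2 = +101.19° + 74.60° = +175.79°.
(The naïve average (+101.19 + -109.61)/2 = -4.21° is on the wrong side of the globe.)

+175.79°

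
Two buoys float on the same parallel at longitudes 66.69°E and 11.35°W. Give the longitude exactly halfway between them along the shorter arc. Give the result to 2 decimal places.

27.67°E

Signed shortest Δλ from +66.69° to -11.35° is -78.04°.
Midpoint longitude = +66.69° + (-78.04°)/2 = +66.69° − 39.02° = +27.67°.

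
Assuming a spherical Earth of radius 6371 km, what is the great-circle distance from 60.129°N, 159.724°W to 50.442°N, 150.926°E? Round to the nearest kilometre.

Δλ = 150.926 − -159.724 = 310.650°; wrapped into (−180°, 180°]: -49.350°.
Δφ = 50.442 − 60.129 = -9.687°.
a = sin²(Δφ/2) + cos φ₁ · cos φ₂ · sin²(Δλ/2) = 0.062409.
c = 2·atan2(√a, √(1−a)) = 0.50498 rad → d = 6371·c ≈ 3217.26 km.

3217 km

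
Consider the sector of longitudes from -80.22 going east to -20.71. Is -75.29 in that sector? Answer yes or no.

Band width going east from -80.22° to -20.71°: ((-20.71 − -80.22) mod 360) = 59.51°.
Offset of -75.29° east of the west edge: ((-75.29 − -80.22) mod 360) = 4.93°.
4.93° ≤ 59.51° ⇒ inside.

Yes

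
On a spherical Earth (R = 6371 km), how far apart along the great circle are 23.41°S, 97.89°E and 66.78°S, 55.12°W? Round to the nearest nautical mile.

Δλ = -55.12 − 97.89 = -153.01°.
Δφ = -66.78 − -23.41 = -43.37°.
a = sin²(Δφ/2) + cos φ₁ · cos φ₂ · sin²(Δλ/2) = 0.478639.
c = 2·atan2(√a, √(1−a)) = 1.52806 rad → d = 6371·c ≈ 9735.28 km ≈ 5256.63 nmi.

5257 nmi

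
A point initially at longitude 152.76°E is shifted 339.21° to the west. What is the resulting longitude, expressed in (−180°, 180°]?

173.55°E

Start at +152.76°; shift −339.21° → -186.45°.
-186.45° lies outside (−180°, 180°]; add 360° → +173.55°.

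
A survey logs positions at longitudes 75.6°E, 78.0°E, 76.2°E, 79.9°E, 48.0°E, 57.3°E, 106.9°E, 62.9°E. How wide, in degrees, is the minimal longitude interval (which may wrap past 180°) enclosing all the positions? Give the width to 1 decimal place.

Sort the longitudes: +48.0°, +57.3°, +62.9°, +75.6°, +76.2°, +78.0°, +79.9°, +106.9°.
Eastward gaps between consecutive values (wrapping around): 9.3°, 5.6°, 12.7°, 0.6°, 1.8°, 1.9°, 27.0°, 301.1°.
Largest gap = 301.1° ⇒ minimal covering band is its complement: 360° − 301.1° = 58.9°.
Band runs from +48.0° eastward to +106.9°.

58.9°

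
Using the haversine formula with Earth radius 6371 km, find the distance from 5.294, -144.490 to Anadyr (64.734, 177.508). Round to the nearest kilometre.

7258 km

Δλ = 177.508 − -144.490 = 321.998°; wrapped into (−180°, 180°]: -38.002°.
Δφ = 64.734 − 5.294 = 59.440°.
a = sin²(Δφ/2) + cos φ₁ · cos φ₂ · sin²(Δλ/2) = 0.290832.
c = 2·atan2(√a, √(1−a)) = 1.13918 rad → d = 6371·c ≈ 7257.74 km.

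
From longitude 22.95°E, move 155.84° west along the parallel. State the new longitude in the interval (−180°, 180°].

Start at +22.95°; shift −155.84° → -132.89°.
-132.89° already lies in (−180°, 180°].

132.89°W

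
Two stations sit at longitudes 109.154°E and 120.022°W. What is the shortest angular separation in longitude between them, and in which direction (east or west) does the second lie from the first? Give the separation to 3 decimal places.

130.824° east

Raw difference: -120.022 − 109.154 = -229.176°.
Normalise into (−180°, 180°]: -229.176° + 360° = 130.824°.
Positive ⇒ the second point lies to the east; separation 130.824°.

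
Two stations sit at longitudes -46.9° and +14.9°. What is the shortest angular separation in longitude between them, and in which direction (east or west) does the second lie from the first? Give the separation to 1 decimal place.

61.8° east

Raw difference: 14.9 − -46.9 = 61.8°.
Normalise into (−180°, 180°]: 61.8° stays 61.8°.
Positive ⇒ the second point lies to the east; separation 61.8°.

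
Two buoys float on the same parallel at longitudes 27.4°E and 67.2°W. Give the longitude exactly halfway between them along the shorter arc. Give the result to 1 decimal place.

Signed shortest Δλ from +27.4° to -67.2° is -94.6°.
Midpoint longitude = +27.4° + (-94.6°)/2 = +27.4° − 47.3° = -19.9°.

19.9°W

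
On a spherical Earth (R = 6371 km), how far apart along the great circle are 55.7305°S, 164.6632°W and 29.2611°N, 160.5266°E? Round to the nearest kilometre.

10011 km

Δλ = 160.5266 − -164.6632 = 325.1898°; wrapped into (−180°, 180°]: -34.8102°.
Δφ = 29.2611 − -55.7305 = 84.9916°.
a = sin²(Δφ/2) + cos φ₁ · cos φ₂ · sin²(Δλ/2) = 0.500303.
c = 2·atan2(√a, √(1−a)) = 1.57140 rad → d = 6371·c ≈ 10011.41 km.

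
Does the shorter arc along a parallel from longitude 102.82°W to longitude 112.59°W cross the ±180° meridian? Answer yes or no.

Signed shortest Δλ = ((-112.59 − -102.82 + 180) mod 360) − 180 = -9.77°.
Going west by 9.77° from -102.82° reaches -112.59° without touching 180°.

No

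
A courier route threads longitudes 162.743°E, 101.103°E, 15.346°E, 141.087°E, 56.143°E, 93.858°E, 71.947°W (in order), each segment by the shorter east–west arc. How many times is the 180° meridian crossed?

0

Leg 1: +162.743° → +101.103°, shortest Δλ = -61.64° (west) — does not cross 180°.
Leg 2: +101.103° → +15.346°, shortest Δλ = -85.757° (west) — does not cross 180°.
Leg 3: +15.346° → +141.087°, shortest Δλ = 125.741° (east) — does not cross 180°.
Leg 4: +141.087° → +56.143°, shortest Δλ = -84.944° (west) — does not cross 180°.
Leg 5: +56.143° → +93.858°, shortest Δλ = 37.715° (east) — does not cross 180°.
Leg 6: +93.858° → -71.947°, shortest Δλ = -165.805° (west) — does not cross 180°.
Total crossings: 0.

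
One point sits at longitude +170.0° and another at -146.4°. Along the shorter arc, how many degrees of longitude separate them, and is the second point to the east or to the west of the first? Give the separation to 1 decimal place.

Raw difference: -146.4 − 170.0 = -316.4°.
Normalise into (−180°, 180°]: -316.4° + 360° = 43.6°.
Positive ⇒ the second point lies to the east; separation 43.6°.

43.6° east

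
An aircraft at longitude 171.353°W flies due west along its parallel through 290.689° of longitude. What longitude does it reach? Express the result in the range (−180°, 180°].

102.042°W

Start at -171.353°; shift −290.689° → -462.042°.
-462.042° lies outside (−180°, 180°]; add 360° → -102.042°.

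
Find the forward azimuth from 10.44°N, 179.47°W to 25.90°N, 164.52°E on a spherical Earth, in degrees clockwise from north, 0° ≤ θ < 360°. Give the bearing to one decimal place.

317.7°

Δλ = 164.52 − -179.47 = 343.99°; wrapped into (−180°, 180°]: -16.01°.
θ = atan2( sin Δλ · cos φ₂ , cos φ₁ · sin φ₂ − sin φ₁ · cos φ₂ · cos Δλ )
  = atan2(-0.24810, 0.27289) = -42.276° → normalised to [0°, 360°): 317.724°.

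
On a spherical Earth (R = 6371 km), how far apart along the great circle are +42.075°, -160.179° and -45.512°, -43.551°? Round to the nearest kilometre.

Δλ = -43.551 − -160.179 = 116.628°.
Δφ = -45.512 − 42.075 = -87.587°.
a = sin²(Δφ/2) + cos φ₁ · cos φ₂ · sin²(Δλ/2) = 0.855590.
c = 2·atan2(√a, √(1−a)) = 2.36197 rad → d = 6371·c ≈ 15048.12 km.

15048 km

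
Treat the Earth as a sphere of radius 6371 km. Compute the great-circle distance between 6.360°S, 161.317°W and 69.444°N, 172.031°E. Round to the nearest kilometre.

Δλ = 172.031 − -161.317 = 333.348°; wrapped into (−180°, 180°]: -26.652°.
Δφ = 69.444 − -6.360 = 75.804°.
a = sin²(Δφ/2) + cos φ₁ · cos φ₂ · sin²(Δλ/2) = 0.395919.
c = 2·atan2(√a, √(1−a)) = 1.36110 rad → d = 6371·c ≈ 8671.58 km.

8672 km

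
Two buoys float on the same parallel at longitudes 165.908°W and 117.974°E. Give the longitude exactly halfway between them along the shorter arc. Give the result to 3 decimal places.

Signed shortest Δλ from -165.908° to +117.974° is -76.118°.
Midpoint longitude = -165.908° + (-76.118°)/2 = -165.908° − 38.059° = -203.967°.
Normalise into (−180°, 180°]: +156.033°.
(The naïve average (-165.908 + +117.974)/2 = -23.967° is on the wrong side of the globe.)

156.033°E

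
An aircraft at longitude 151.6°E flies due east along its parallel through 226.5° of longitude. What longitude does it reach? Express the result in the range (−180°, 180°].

18.1°E

Start at +151.6°; shift +226.5° → +378.1°.
+378.1° lies outside (−180°, 180°]; subtract 360° → +18.1°.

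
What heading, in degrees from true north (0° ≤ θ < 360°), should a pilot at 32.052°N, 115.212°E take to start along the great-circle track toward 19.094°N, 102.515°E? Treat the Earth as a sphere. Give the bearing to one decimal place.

224.4°

Δλ = 102.515 − 115.212 = -12.697°.
θ = atan2( sin Δλ · cos φ₂ , cos φ₁ · sin φ₂ − sin φ₁ · cos φ₂ · cos Δλ )
  = atan2(-0.20770, -0.21197) = -135.583° → normalised to [0°, 360°): 224.417°.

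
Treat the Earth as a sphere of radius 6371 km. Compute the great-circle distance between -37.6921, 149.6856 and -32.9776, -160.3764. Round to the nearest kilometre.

Δλ = -160.3764 − 149.6856 = -310.0620°; wrapped into (−180°, 180°]: 49.9380°.
Δφ = -32.9776 − -37.6921 = 4.7145°.
a = sin²(Δφ/2) + cos φ₁ · cos φ₂ · sin²(Δλ/2) = 0.119978.
c = 2·atan2(√a, √(1−a)) = 0.70742 rad → d = 6371·c ≈ 4506.95 km.

4507 km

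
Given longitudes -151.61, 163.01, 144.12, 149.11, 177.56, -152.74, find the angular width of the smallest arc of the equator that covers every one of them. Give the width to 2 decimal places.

64.27°

Sort the longitudes: -152.74°, -151.61°, +144.12°, +149.11°, +163.01°, +177.56°.
Eastward gaps between consecutive values (wrapping around): 1.13°, 295.73°, 4.99°, 13.90°, 14.55°, 29.70°.
Largest gap = 295.73° ⇒ minimal covering band is its complement: 360° − 295.73° = 64.27°.
Band runs from +144.12° eastward to -151.61°, crossing the antimeridian.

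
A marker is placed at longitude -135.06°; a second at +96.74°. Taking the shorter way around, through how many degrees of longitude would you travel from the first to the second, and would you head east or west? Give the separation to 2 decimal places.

Raw difference: 96.74 − -135.06 = 231.8°.
Normalise into (−180°, 180°]: 231.8° − 360° = -128.2°.
Negative ⇒ the second point lies to the west; separation 128.20°.

128.20° west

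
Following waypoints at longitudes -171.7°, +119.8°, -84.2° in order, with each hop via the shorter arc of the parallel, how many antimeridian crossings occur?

Leg 1: -171.7° → +119.8°, shortest Δλ = -68.5° (west) — crosses 180°.
Leg 2: +119.8° → -84.2°, shortest Δλ = 156.0° (east) — crosses 180°.
Total crossings: 2.

2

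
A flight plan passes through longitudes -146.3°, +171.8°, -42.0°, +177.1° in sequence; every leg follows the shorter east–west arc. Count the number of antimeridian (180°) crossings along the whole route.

Leg 1: -146.3° → +171.8°, shortest Δλ = -41.9° (west) — crosses 180°.
Leg 2: +171.8° → -42.0°, shortest Δλ = 146.2° (east) — crosses 180°.
Leg 3: -42.0° → +177.1°, shortest Δλ = -140.9° (west) — crosses 180°.
Total crossings: 3.

3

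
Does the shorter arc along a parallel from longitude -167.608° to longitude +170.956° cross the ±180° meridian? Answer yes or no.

Yes

Naïve |170.956 − -167.608| = 338.564° > 180°, so the shorter arc goes the other way round — across 180°.
Signed shortest Δλ = ((170.956 − -167.608 + 180) mod 360) − 180 = -21.436°.
Going west by 21.436° from -167.608° passes through 180° before reaching +170.956°.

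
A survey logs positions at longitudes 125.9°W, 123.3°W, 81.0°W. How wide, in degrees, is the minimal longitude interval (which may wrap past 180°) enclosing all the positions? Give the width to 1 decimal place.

Sort the longitudes: -125.9°, -123.3°, -81.0°.
Eastward gaps between consecutive values (wrapping around): 2.6°, 42.3°, 315.1°.
Largest gap = 315.1° ⇒ minimal covering band is its complement: 360° − 315.1° = 44.9°.
Band runs from -125.9° eastward to -81.0°.

44.9°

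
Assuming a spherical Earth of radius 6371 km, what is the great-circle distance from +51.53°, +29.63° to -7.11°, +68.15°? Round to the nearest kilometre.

7482 km

Δλ = 68.15 − 29.63 = 38.52°.
Δφ = -7.11 − 51.53 = -58.64°.
a = sin²(Δφ/2) + cos φ₁ · cos φ₂ · sin²(Δλ/2) = 0.306961.
c = 2·atan2(√a, √(1−a)) = 1.17442 rad → d = 6371·c ≈ 7482.22 km.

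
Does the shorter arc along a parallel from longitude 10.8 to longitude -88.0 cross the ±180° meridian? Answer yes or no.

No

Signed shortest Δλ = ((-88.0 − 10.8 + 180) mod 360) − 180 = -98.8°.
Going west by 98.8° from +10.8° reaches -88.0° without touching 180°.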